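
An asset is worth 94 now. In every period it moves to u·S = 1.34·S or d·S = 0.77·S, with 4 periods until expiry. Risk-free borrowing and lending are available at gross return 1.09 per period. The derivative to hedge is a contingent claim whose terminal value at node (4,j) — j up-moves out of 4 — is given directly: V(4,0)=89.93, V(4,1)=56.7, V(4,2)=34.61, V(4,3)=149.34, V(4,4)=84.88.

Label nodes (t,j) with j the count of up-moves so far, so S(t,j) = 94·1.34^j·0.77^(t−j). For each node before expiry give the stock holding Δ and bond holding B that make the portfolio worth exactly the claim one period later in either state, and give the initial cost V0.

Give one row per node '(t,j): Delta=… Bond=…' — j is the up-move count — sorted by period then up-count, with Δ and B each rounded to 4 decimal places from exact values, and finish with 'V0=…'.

(0,0): Delta=0.3778 Bond=22.1910
(1,0): Delta=0.3854 Bond=23.6391
(1,1): Delta=0.3744 Bond=24.6171
(2,0): Delta=-0.7791 Bond=90.6622
(2,1): Delta=0.9081 Bond=-24.9331
(2,2): Delta=0.1348 Bond=67.2747
(3,0): Delta=-1.3585 Bond=123.6878
(3,1): Delta=-0.5189 Bond=79.3953
(3,2): Delta=1.5487 Bond=-110.4368
(3,3): Delta=-0.5000 Bond=216.8968
V0=57.7016

Risk-neutral probability p* = (R−d)/(u−d) = (1.09−0.77)/(1.34−0.77) = 0.5614.
Terminal payoffs: V(4,0)=89.9300, V(4,1)=56.7000, V(4,2)=34.6100, V(4,3)=149.3400, V(4,4)=84.8800
(3,0): S=42.9141. Δ = (V_up−V_dn)/(S_up−S_dn) = (56.7000−89.9300)/(57.5049−33.0439) = -1.3585. V = [p*·56.7000 + (1−p*)·89.9300]/1.09 = 65.3895. B = V − Δ·S = 123.6878.
(3,1): S=74.6817. Δ = (V_up−V_dn)/(S_up−S_dn) = (34.6100−56.7000)/(100.0735−57.5049) = -0.5189. V = [p*·34.6100 + (1−p*)·56.7000]/1.09 = 40.6409. B = V − Δ·S = 79.3953.
(3,2): S=129.9655. Δ = (V_up−V_dn)/(S_up−S_dn) = (149.3400−34.6100)/(174.1538−100.0735) = 1.5487. V = [p*·149.3400 + (1−p*)·34.6100]/1.09 = 90.8439. B = V − Δ·S = -110.4368.
(3,3): S=226.1738. Δ = (V_up−V_dn)/(S_up−S_dn) = (84.8800−149.3400)/(303.0729−174.1538) = -0.5000. V = [p*·84.8800 + (1−p*)·149.3400]/1.09 = 103.8091. B = V − Δ·S = 216.8968.
(2,0): S=55.7326. Δ = (V_up−V_dn)/(S_up−S_dn) = (40.6409−65.3895)/(74.6817−42.9141) = -0.7791. V = [p*·40.6409 + (1−p*)·65.3895]/1.09 = 47.2436. B = V − Δ·S = 90.6622.
(2,1): S=96.9892. Δ = (V_up−V_dn)/(S_up−S_dn) = (90.8439−40.6409)/(129.9655−74.6817) = 0.9081. V = [p*·90.8439 + (1−p*)·40.6409]/1.09 = 63.1422. B = V − Δ·S = -24.9331.
(2,2): S=168.7864. Δ = (V_up−V_dn)/(S_up−S_dn) = (103.8091−90.8439)/(226.1738−129.9655) = 0.1348. V = [p*·103.8091 + (1−p*)·90.8439]/1.09 = 90.0207. B = V − Δ·S = 67.2747.
(1,0): S=72.3800. Δ = (V_up−V_dn)/(S_up−S_dn) = (63.1422−47.2436)/(96.9892−55.7326) = 0.3854. V = [p*·63.1422 + (1−p*)·47.2436]/1.09 = 51.5313. B = V − Δ·S = 23.6391.
(1,1): S=125.9600. Δ = (V_up−V_dn)/(S_up−S_dn) = (90.0207−63.1422)/(168.7864−96.9892) = 0.3744. V = [p*·90.0207 + (1−p*)·63.1422]/1.09 = 71.7724. B = V − Δ·S = 24.6171.
(0,0): S=94.0000. Δ = (V_up−V_dn)/(S_up−S_dn) = (71.7724−51.5313)/(125.9600−72.3800) = 0.3778. V = [p*·71.7724 + (1−p*)·51.5313]/1.09 = 57.7016. B = V − Δ·S = 22.1910.
Root portfolio cost Δ·94+B reproduces V0=57.7016.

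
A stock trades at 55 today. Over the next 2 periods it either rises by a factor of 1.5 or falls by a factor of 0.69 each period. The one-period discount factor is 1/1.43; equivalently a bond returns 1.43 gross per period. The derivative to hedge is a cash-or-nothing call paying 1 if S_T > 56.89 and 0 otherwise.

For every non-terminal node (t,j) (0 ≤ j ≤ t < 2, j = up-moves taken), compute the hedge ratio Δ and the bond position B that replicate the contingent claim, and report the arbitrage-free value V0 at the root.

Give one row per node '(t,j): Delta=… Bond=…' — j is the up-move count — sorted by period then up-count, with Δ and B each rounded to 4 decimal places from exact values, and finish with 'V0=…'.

Risk-neutral probability p* = (R−d)/(u−d) = (1.43−0.69)/(1.5−0.69) = 0.9136.
Terminal values V(2,·): V(2,0)=0.0000, V(2,1)=1.0000, V(2,2)=1.0000
  t=1,j=0: stock 37.9500 → up 56.9250 (V=1.0000), down 26.1855 (V=0.0000). Price 0.6389; hedge Δ=0.0325, bond B=-0.5957.
  t=1,j=1: stock 82.5000 → up 123.7500 (V=1.0000), down 56.9250 (V=1.0000). Price 0.6993; hedge Δ=0.0000, bond B=0.6993.
  t=0,j=0: stock 55.0000 → up 82.5000 (V=0.6993), down 37.9500 (V=0.6389). Price 0.4854; hedge Δ=0.0014, bond B=0.4108.
Each (Δ,B) replicates both successor values, so the strategy is self-financing and V0 is arbitrage-free.

(0,0): Delta=0.0014 Bond=0.4108
(1,0): Delta=0.0325 Bond=-0.5957
(1,1): Delta=0.0000 Bond=0.6993
V0=0.4854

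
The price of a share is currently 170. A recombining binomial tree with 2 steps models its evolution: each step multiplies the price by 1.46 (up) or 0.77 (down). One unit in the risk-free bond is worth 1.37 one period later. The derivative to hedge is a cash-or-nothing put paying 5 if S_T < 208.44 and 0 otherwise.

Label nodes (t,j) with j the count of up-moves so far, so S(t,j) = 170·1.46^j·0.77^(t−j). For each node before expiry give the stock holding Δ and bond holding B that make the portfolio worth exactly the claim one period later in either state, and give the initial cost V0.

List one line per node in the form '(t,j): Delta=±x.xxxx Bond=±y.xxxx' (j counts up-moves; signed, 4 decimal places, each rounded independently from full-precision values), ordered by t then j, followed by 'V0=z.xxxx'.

Risk-neutral probability p* = (R−d)/(u−d) = (1.37−0.77)/(1.46−0.77) = 0.8696.
Payoff layer (t=2): V(2,0)=5.0000, V(2,1)=5.0000, V(2,2)=0.0000
Node (1,0) S=130.9000: V=(p*·5.0000+(1−p*)·5.0000)/1.37=3.6496; Δ=(5.0000−5.0000)/(191.1140−100.7930)=0.0000; B=V−Δ·S=3.6496
Node (1,1) S=248.2000: V=(p*·0.0000+(1−p*)·5.0000)/1.37=0.4760; Δ=(0.0000−5.0000)/(362.3720−191.1140)=-0.0292; B=V−Δ·S=7.7224
Node (0,0) S=170.0000: V=(p*·0.4760+(1−p*)·3.6496)/1.37=0.6496; Δ=(0.4760−3.6496)/(248.2000−130.9000)=-0.0271; B=V−Δ·S=5.2490
Each (Δ,B) replicates both successor values, so the strategy is self-financing and V0 is arbitrage-free.

(0,0): Delta=-0.0271 Bond=5.2490
(1,0): Delta=0.0000 Bond=3.6496
(1,1): Delta=-0.0292 Bond=7.7224
V0=0.6496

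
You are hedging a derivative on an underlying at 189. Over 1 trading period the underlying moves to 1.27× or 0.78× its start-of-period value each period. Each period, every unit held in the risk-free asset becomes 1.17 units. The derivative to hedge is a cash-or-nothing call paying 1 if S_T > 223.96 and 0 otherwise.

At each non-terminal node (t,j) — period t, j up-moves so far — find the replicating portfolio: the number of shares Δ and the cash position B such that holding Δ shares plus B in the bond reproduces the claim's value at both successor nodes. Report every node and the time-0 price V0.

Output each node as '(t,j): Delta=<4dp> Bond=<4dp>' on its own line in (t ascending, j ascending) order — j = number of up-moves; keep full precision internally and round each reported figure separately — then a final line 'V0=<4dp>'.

(0,0): Delta=0.0108 Bond=-1.3605
V0=0.6803

The replicating-portfolio and risk-neutral prices coincide; use p* = (1.17−0.78)/(1.27−0.78) = 0.7959 for the latter.
Payoff layer (t=1): V(1,0)=0.0000, V(1,1)=1.0000
(0,0): S=189.0000. Δ = (V_up−V_dn)/(S_up−S_dn) = (1.0000−0.0000)/(240.0300−147.4200) = 0.0108. V = [p*·1.0000 + (1−p*)·0.0000]/1.17 = 0.6803. B = V − Δ·S = -1.3605.
Each (Δ,B) replicates both successor values, so the strategy is self-financing and V0 is arbitrage-free.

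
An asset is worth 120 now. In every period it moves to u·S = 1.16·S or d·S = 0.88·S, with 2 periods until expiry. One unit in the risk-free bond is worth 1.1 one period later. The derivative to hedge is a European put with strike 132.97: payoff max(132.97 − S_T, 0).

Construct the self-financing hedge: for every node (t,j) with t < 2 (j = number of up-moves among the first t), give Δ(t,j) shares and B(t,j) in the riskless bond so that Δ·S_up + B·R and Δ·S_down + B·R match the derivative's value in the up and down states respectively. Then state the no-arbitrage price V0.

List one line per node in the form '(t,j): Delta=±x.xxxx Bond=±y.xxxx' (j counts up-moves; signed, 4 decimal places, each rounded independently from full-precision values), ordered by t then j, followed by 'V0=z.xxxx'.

(0,0): Delta=-0.3941 Bond=51.7252
(1,0): Delta=-1.0000 Bond=120.8818
(1,1): Delta=-0.2687 Bond=39.4475
V0=4.4344

No-arbitrage ⇒ martingale measure with p* = (R−d)/(u−d) = 0.7857.
Terminal values V(2,·): V(2,0)=40.0420, V(2,1)=10.4740, V(2,2)=0.0000
  t=1,j=0: stock 105.6000 → up 122.4960 (V=10.4740), down 92.9280 (V=40.0420). Price 15.2818; hedge Δ=-1.0000, bond B=120.8818.
  t=1,j=1: stock 139.2000 → up 161.4720 (V=0.0000), down 122.4960 (V=10.4740). Price 2.0404; hedge Δ=-0.2687, bond B=39.4475.
  t=0,j=0: stock 120.0000 → up 139.2000 (V=2.0404), down 105.6000 (V=15.2818). Price 4.4344; hedge Δ=-0.3941, bond B=51.7252.
The time-0 hedge costs 4.4344, which is the no-arbitrage price.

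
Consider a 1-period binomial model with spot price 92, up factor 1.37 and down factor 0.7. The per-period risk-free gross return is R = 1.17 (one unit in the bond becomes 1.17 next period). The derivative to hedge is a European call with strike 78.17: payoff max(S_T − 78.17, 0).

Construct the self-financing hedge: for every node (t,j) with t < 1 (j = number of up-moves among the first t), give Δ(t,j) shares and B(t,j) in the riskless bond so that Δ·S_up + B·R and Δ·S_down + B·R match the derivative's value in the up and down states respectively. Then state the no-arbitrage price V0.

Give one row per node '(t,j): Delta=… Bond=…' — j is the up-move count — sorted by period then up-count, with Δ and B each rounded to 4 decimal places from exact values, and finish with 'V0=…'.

Risk-neutral probability p* = (R−d)/(u−d) = (1.17−0.7)/(1.37−0.7) = 0.7015.
Payoff layer (t=1): V(1,0)=0.0000, V(1,1)=47.8700
Node (0,0) S=92.0000: V=(p*·47.8700+(1−p*)·0.0000)/1.17=28.7012; Δ=(47.8700−0.0000)/(126.0400−64.4000)=0.7766; B=V−Δ·S=-42.7465
Root portfolio cost Δ·92+B reproduces V0=28.7012.

(0,0): Delta=0.7766 Bond=-42.7465
V0=28.7012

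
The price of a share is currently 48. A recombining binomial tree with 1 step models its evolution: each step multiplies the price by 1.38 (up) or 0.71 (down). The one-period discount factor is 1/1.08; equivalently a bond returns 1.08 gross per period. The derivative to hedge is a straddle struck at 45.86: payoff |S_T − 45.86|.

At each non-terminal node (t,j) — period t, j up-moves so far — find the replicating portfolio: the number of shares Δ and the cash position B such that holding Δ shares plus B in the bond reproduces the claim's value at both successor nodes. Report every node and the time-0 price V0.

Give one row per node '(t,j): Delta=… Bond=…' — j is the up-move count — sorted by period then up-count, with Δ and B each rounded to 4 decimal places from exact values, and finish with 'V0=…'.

No-arbitrage ⇒ martingale measure with p* = (R−d)/(u−d) = 0.5522.
Payoff layer (t=1): V(1,0)=11.7800, V(1,1)=20.3800
  t=0,j=0: stock 48.0000 → up 66.2400 (V=20.3800), down 34.0800 (V=11.7800). Price 15.3049; hedge Δ=0.2674, bond B=2.4690.
Check: Δ(0,0)·S0 + B(0,0) = 15.3049 = V0.

(0,0): Delta=0.2674 Bond=2.4690
V0=15.3049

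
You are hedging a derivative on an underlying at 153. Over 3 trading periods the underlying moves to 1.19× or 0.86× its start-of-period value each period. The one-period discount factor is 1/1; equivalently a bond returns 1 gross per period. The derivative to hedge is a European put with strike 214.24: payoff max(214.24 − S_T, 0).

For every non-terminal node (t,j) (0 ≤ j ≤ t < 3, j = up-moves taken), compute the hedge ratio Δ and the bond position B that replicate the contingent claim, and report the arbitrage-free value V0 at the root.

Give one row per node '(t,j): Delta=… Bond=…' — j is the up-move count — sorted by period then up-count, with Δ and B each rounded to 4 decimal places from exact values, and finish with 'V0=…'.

(0,0): Delta=-0.8446 Bond=193.7947
(1,0): Delta=-1.0000 Bond=214.2400
(1,1): Delta=-0.6922 Bond=166.0476
(2,0): Delta=-1.0000 Bond=214.2400
(2,1): Delta=-1.0000 Bond=214.2400
(2,2): Delta=-0.3903 Bond=100.6436
V0=64.5683

Risk-neutral probability p* = (R−d)/(u−d) = (1−0.86)/(1.19−0.86) = 0.4242.
Terminal values V(3,·): V(3,0)=116.9234, V(3,1)=79.5810, V(3,2)=27.9096, V(3,3)=0.0000
  t=2,j=0: stock 113.1588 → up 134.6590 (V=79.5810), down 97.3166 (V=116.9234). Price 101.0812; hedge Δ=-1.0000, bond B=214.2400.
  t=2,j=1: stock 156.5802 → up 186.3304 (V=27.9096), down 134.6590 (V=79.5810). Price 57.6598; hedge Δ=-1.0000, bond B=214.2400.
  t=2,j=2: stock 216.6633 → up 257.8293 (V=0.0000), down 186.3304 (V=27.9096). Price 16.0691; hedge Δ=-0.3903, bond B=100.6436.
  t=1,j=0: stock 131.5800 → up 156.5802 (V=57.6598), down 113.1588 (V=101.0812). Price 82.6600; hedge Δ=-1.0000, bond B=214.2400.
  t=1,j=1: stock 182.0700 → up 216.6633 (V=16.0691), down 156.5802 (V=57.6598). Price 40.0153; hedge Δ=-0.6922, bond B=166.0476.
  t=0,j=0: stock 153.0000 → up 182.0700 (V=40.0153), down 131.5800 (V=82.6600). Price 64.5683; hedge Δ=-0.8446, bond B=193.7947.
Each (Δ,B) replicates both successor values, so the strategy is self-financing and V0 is arbitrage-free.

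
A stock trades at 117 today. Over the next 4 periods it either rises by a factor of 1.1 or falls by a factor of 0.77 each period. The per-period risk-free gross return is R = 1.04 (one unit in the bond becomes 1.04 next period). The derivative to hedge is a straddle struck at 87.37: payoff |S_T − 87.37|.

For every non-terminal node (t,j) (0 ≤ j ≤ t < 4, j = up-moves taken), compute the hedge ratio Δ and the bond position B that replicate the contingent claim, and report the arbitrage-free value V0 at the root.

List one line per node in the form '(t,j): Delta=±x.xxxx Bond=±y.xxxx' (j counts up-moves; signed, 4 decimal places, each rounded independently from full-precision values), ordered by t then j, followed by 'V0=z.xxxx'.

(0,0): Delta=0.8433 Bond=-54.5227
(1,0): Delta=0.3548 Bond=-12.6977
(1,1): Delta=0.9193 Bond=-66.4826
(2,0): Delta=-1.0000 Bond=80.7785
(2,1): Delta=0.5656 Bond=-34.0910
(2,2): Delta=0.9743 Bond=-76.9310
(3,0): Delta=-1.0000 Bond=84.0096
(3,1): Delta=-1.0000 Bond=84.0096
(3,2): Delta=0.8091 Bond=-62.0023
(3,3): Delta=1.0000 Bond=-84.0096
V0=44.1437

Risk-neutral probability p* = (R−d)/(u−d) = (1.04−0.77)/(1.1−0.77) = 0.8182.
At expiry t=4: V(4,0)=46.2409, V(4,1)=28.6142, V(4,2)=3.4331, V(4,3)=32.5398, V(4,4)=83.9297
  t=3,j=0: stock 53.4144 → up 58.7558 (V=28.6142), down 41.1291 (V=46.2409). Price 30.5953; hedge Δ=-1.0000, bond B=84.0096.
  t=3,j=1: stock 76.3062 → up 83.9369 (V=3.4331), down 58.7558 (V=28.6142). Price 7.7034; hedge Δ=-1.0000, bond B=84.0096.
  t=3,j=2: stock 109.0089 → up 119.9098 (V=32.5398), down 83.9369 (V=3.4331). Price 26.1997; hedge Δ=0.8091, bond B=-62.0023.
  t=3,j=3: stock 155.7270 → up 171.2997 (V=83.9297), down 119.9098 (V=32.5398). Price 71.7174; hedge Δ=1.0000, bond B=-84.0096.
  t=2,j=0: stock 69.3693 → up 76.3062 (V=7.7034), down 53.4144 (V=30.5953). Price 11.4092; hedge Δ=-1.0000, bond B=80.7785.
  t=2,j=1: stock 99.0990 → up 109.0089 (V=26.1997), down 76.3062 (V=7.7034). Price 21.9584; hedge Δ=0.5656, bond B=-34.0910.
  t=2,j=2: stock 141.5700 → up 155.7270 (V=71.7174), down 109.0089 (V=26.1997). Price 61.0014; hedge Δ=0.9743, bond B=-76.9310.
  t=1,j=0: stock 90.0900 → up 99.0990 (V=21.9584), down 69.3693 (V=11.4092). Price 19.2696; hedge Δ=0.3548, bond B=-12.6977.
  t=1,j=1: stock 128.7000 → up 141.5700 (V=61.0014), down 99.0990 (V=21.9584). Price 51.8295; hedge Δ=0.9193, bond B=-66.4826.
  t=0,j=0: stock 117.0000 → up 128.7000 (V=51.8295), down 90.0900 (V=19.2696). Price 44.1437; hedge Δ=0.8433, bond B=-54.5227.
Self-financing check: at every node Δ·S+B equals the discounted successor values.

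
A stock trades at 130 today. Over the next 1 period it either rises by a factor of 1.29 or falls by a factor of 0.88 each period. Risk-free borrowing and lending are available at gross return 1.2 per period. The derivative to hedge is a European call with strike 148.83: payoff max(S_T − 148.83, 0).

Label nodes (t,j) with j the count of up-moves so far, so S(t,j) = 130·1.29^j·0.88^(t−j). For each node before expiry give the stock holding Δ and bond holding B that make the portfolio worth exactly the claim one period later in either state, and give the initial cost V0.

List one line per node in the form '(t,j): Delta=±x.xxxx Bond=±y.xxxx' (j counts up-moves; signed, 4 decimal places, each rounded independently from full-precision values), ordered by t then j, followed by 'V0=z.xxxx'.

(0,0): Delta=0.3540 Bond=-33.7512
V0=12.2732

The replicating-portfolio and risk-neutral prices coincide; use p* = (1.2−0.88)/(1.29−0.88) = 0.7805 for the latter.
Payoff layer (t=1): V(1,0)=0.0000, V(1,1)=18.8700
  t=0,j=0: stock 130.0000 → up 167.7000 (V=18.8700), down 114.4000 (V=0.0000). Price 12.2732; hedge Δ=0.3540, bond B=-33.7512.
Check: Δ(0,0)·S0 + B(0,0) = 12.2732 = V0.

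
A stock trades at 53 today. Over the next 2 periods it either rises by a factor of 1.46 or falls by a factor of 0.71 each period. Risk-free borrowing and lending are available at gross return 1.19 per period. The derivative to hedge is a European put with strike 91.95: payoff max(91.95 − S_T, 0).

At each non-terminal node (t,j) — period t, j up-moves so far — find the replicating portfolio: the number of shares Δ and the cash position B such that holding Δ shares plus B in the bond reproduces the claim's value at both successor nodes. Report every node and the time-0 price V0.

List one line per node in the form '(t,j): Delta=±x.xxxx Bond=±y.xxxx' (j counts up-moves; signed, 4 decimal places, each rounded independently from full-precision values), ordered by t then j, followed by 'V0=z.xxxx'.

(0,0): Delta=-0.7155 Bond=55.9366
(1,0): Delta=-1.0000 Bond=77.2689
(1,1): Delta=-0.6377 Bond=60.5433
V0=18.0132

Risk-neutral probability p* = (R−d)/(u−d) = (1.19−0.71)/(1.46−0.71) = 0.6400.
Payoff layer (t=2): V(2,0)=65.2327, V(2,1)=37.0102, V(2,2)=0.0000
(1,0): S=37.6300. Δ = (V_up−V_dn)/(S_up−S_dn) = (37.0102−65.2327)/(54.9398−26.7173) = -1.0000. V = [p*·37.0102 + (1−p*)·65.2327]/1.19 = 39.6389. B = V − Δ·S = 77.2689.
(1,1): S=77.3800. Δ = (V_up−V_dn)/(S_up−S_dn) = (0.0000−37.0102)/(112.9748−54.9398) = -0.6377. V = [p*·0.0000 + (1−p*)·37.0102]/1.19 = 11.1964. B = V − Δ·S = 60.5433.
(0,0): S=53.0000. Δ = (V_up−V_dn)/(S_up−S_dn) = (11.1964−39.6389)/(77.3800−37.6300) = -0.7155. V = [p*·11.1964 + (1−p*)·39.6389]/1.19 = 18.0132. B = V − Δ·S = 55.9366.
Each (Δ,B) replicates both successor values, so the strategy is self-financing and V0 is arbitrage-free.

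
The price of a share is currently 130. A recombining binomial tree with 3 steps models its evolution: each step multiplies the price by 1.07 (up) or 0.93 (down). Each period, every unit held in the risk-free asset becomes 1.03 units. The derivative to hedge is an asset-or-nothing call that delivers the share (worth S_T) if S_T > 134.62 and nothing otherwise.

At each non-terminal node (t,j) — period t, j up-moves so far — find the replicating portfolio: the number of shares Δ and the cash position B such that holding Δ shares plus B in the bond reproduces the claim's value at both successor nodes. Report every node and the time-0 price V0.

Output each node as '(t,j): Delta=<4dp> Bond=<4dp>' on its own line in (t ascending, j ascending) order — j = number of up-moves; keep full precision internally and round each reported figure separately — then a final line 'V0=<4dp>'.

(0,0): Delta=3.4767 Bond=-343.4559
(1,0): Delta=5.6712 Bond=-619.0793
(1,1): Delta=2.7137 Bond=-247.6317
(2,0): Delta=0.0000 Bond=0.0000
(2,1): Delta=7.6429 Bond=-892.7124
(2,2): Delta=1.0000 Bond=0.0000
V0=108.5089

Since d<R<u, set p* = (R−d)/(u−d) = 0.7143; price each node as the discounted p*-expectation of its children.
Payoff layer (t=3): V(3,0)=0.0000, V(3,1)=0.0000, V(3,2)=138.4184, V(3,3)=159.2556
(2,0): S=112.4370. Δ = (V_up−V_dn)/(S_up−S_dn) = (0.0000−0.0000)/(120.3076−104.5664) = 0.0000. V = [p*·0.0000 + (1−p*)·0.0000]/1.03 = 0.0000. B = V − Δ·S = 0.0000.
(2,1): S=129.3630. Δ = (V_up−V_dn)/(S_up−S_dn) = (138.4184−0.0000)/(138.4184−120.3076) = 7.6429. V = [p*·138.4184 + (1−p*)·0.0000]/1.03 = 95.9906. B = V − Δ·S = -892.7124.
(2,2): S=148.8370. Δ = (V_up−V_dn)/(S_up−S_dn) = (159.2556−138.4184)/(159.2556−138.4184) = 1.0000. V = [p*·159.2556 + (1−p*)·138.4184]/1.03 = 148.8370. B = V − Δ·S = 0.0000.
(1,0): S=120.9000. Δ = (V_up−V_dn)/(S_up−S_dn) = (95.9906−0.0000)/(129.3630−112.4370) = 5.6712. V = [p*·95.9906 + (1−p*)·0.0000]/1.03 = 66.5677. B = V − Δ·S = -619.0793.
(1,1): S=139.1000. Δ = (V_up−V_dn)/(S_up−S_dn) = (148.8370−95.9906)/(148.8370−129.3630) = 2.7137. V = [p*·148.8370 + (1−p*)·95.9906]/1.03 = 129.8427. B = V − Δ·S = -247.6317.
(0,0): S=130.0000. Δ = (V_up−V_dn)/(S_up−S_dn) = (129.8427−66.5677)/(139.1000−120.9000) = 3.4767. V = [p*·129.8427 + (1−p*)·66.5677]/1.03 = 108.5089. B = V − Δ·S = -343.4559.
Self-financing check: at every node Δ·S+B equals the discounted successor values.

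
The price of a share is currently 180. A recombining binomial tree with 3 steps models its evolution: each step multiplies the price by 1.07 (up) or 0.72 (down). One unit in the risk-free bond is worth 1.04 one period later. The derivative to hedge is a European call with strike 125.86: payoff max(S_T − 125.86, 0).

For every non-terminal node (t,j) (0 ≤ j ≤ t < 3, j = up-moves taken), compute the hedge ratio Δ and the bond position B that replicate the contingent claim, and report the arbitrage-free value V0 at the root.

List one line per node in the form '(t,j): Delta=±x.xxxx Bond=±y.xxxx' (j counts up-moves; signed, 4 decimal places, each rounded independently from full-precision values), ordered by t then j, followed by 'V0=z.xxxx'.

(0,0): Delta=0.9366 Bond=-99.9849
(1,0): Delta=0.4364 Bond=-39.1588
(1,1): Delta=0.9682 Bond=-110.0617
(2,0): Delta=0.0000 Bond=0.0000
(2,1): Delta=0.4640 Bond=-44.5432
(2,2): Delta=1.0000 Bond=-121.0192
V0=68.6098

Since d<R<u, set p* = (R−d)/(u−d) = 0.9143; price each node as the discounted p*-expectation of its children.
At expiry t=3: V(3,0)=0.0000, V(3,1)=0.0000, V(3,2)=22.5190, V(3,3)=94.6477
Node (2,0) S=93.3120: V=(p*·0.0000+(1−p*)·0.0000)/1.04=0.0000; Δ=(0.0000−0.0000)/(99.8438−67.1846)=0.0000; B=V−Δ·S=0.0000
Node (2,1) S=138.6720: V=(p*·22.5190+(1−p*)·0.0000)/1.04=19.7970; Δ=(22.5190−0.0000)/(148.3790−99.8438)=0.4640; B=V−Δ·S=-44.5432
Node (2,2) S=206.0820: V=(p*·94.6477+(1−p*)·22.5190)/1.04=85.0628; Δ=(94.6477−22.5190)/(220.5077−148.3790)=1.0000; B=V−Δ·S=-121.0192
Node (1,0) S=129.6000: V=(p*·19.7970+(1−p*)·0.0000)/1.04=17.4039; Δ=(19.7970−0.0000)/(138.6720−93.3120)=0.4364; B=V−Δ·S=-39.1588
Node (1,1) S=192.6000: V=(p*·85.0628+(1−p*)·19.7970)/1.04=76.4121; Δ=(85.0628−19.7970)/(206.0820−138.6720)=0.9682; B=V−Δ·S=-110.0617
Node (0,0) S=180.0000: V=(p*·76.4121+(1−p*)·17.4039)/1.04=68.6098; Δ=(76.4121−17.4039)/(192.6000−129.6000)=0.9366; B=V−Δ·S=-99.9849
Each (Δ,B) replicates both successor values, so the strategy is self-financing and V0 is arbitrage-free.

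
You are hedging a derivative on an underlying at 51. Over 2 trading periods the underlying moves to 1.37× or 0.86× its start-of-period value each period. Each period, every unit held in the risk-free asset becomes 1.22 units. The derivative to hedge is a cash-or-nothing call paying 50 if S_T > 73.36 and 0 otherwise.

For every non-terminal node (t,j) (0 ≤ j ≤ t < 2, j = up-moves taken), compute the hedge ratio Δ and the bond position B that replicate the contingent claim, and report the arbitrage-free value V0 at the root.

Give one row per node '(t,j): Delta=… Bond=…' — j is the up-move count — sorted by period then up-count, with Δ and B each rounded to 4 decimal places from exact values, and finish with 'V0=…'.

(0,0): Delta=1.1122 Bond=-39.9863
(1,0): Delta=0.0000 Bond=0.0000
(1,1): Delta=1.4032 Bond=-69.1096
V0=16.7384

No-arbitrage ⇒ martingale measure with p* = (R−d)/(u−d) = 0.7059.
Terminal payoffs: V(2,0)=0.0000, V(2,1)=0.0000, V(2,2)=50.0000
  t=1,j=0: stock 43.8600 → up 60.0882 (V=0.0000), down 37.7196 (V=0.0000). Price 0.0000; hedge Δ=0.0000, bond B=0.0000.
  t=1,j=1: stock 69.8700 → up 95.7219 (V=50.0000), down 60.0882 (V=0.0000). Price 28.9296; hedge Δ=1.4032, bond B=-69.1096.
  t=0,j=0: stock 51.0000 → up 69.8700 (V=28.9296), down 43.8600 (V=0.0000). Price 16.7384; hedge Δ=1.1122, bond B=-39.9863.
Each (Δ,B) replicates both successor values, so the strategy is self-financing and V0 is arbitrage-free.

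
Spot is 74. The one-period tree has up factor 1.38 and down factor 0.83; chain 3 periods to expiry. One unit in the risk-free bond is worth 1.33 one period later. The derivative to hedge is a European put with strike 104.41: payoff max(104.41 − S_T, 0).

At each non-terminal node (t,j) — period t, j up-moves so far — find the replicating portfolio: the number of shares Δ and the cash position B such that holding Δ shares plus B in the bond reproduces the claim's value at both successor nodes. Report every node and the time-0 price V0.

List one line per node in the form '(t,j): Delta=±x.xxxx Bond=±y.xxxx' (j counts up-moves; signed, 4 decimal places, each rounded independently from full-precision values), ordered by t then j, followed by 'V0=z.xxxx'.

Under the risk-neutral measure, an up-move has probability p* = (R−d)/(u−d) = 0.9091 and values discount at R = 1.33.
Terminal payoffs: V(3,0)=62.0978, V(3,1)=34.0595, V(3,2)=0.0000, V(3,3)=0.0000
Node (2,0) S=50.9786: V=(p*·34.0595+(1−p*)·62.0978)/1.33=27.5252; Δ=(34.0595−62.0978)/(70.3505−42.3122)=-1.0000; B=V−Δ·S=78.5038
Node (2,1) S=84.7596: V=(p*·0.0000+(1−p*)·34.0595)/1.33=2.3281; Δ=(0.0000−34.0595)/(116.9682−70.3505)=-0.7306; B=V−Δ·S=64.2545
Node (2,2) S=140.9256: V=(p*·0.0000+(1−p*)·0.0000)/1.33=0.0000; Δ=(0.0000−0.0000)/(194.4773−116.9682)=0.0000; B=V−Δ·S=0.0000
Node (1,0) S=61.4200: V=(p*·2.3281+(1−p*)·27.5252)/1.33=3.4727; Δ=(2.3281−27.5252)/(84.7596−50.9786)=-0.7459; B=V−Δ·S=49.2856
Node (1,1) S=102.1200: V=(p*·0.0000+(1−p*)·2.3281)/1.33=0.1591; Δ=(0.0000−2.3281)/(140.9256−84.7596)=-0.0414; B=V−Δ·S=4.3920
Node (0,0) S=74.0000: V=(p*·0.1591+(1−p*)·3.4727)/1.33=0.3461; Δ=(0.1591−3.4727)/(102.1200−61.4200)=-0.0814; B=V−Δ·S=6.3708
Self-financing check: at every node Δ·S+B equals the discounted successor values.

(0,0): Delta=-0.0814 Bond=6.3708
(1,0): Delta=-0.7459 Bond=49.2856
(1,1): Delta=-0.0414 Bond=4.3920
(2,0): Delta=-1.0000 Bond=78.5038
(2,1): Delta=-0.7306 Bond=64.2545
(2,2): Delta=0.0000 Bond=0.0000
V0=0.3461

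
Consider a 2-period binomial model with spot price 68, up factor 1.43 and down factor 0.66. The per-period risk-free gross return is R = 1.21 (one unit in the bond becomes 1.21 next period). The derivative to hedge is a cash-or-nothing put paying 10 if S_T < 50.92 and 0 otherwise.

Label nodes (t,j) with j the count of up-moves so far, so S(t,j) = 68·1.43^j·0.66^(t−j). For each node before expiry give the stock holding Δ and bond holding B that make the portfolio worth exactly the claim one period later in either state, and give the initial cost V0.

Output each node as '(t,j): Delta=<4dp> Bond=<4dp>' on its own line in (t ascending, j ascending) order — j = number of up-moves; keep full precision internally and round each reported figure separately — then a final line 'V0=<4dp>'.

(0,0): Delta=-0.0451 Bond=3.6242
(1,0): Delta=-0.2894 Bond=15.3483
(1,1): Delta=0.0000 Bond=0.0000
V0=0.5576

Risk-neutral probability p* = (R−d)/(u−d) = (1.21−0.66)/(1.43−0.66) = 0.7143.
At expiry t=2: V(2,0)=10.0000, V(2,1)=0.0000, V(2,2)=0.0000
  t=1,j=0: stock 44.8800 → up 64.1784 (V=0.0000), down 29.6208 (V=10.0000). Price 2.3613; hedge Δ=-0.2894, bond B=15.3483.
  t=1,j=1: stock 97.2400 → up 139.0532 (V=0.0000), down 64.1784 (V=0.0000). Price 0.0000; hedge Δ=0.0000, bond B=0.0000.
  t=0,j=0: stock 68.0000 → up 97.2400 (V=0.0000), down 44.8800 (V=2.3613). Price 0.5576; hedge Δ=-0.0451, bond B=3.6242.
Root portfolio cost Δ·68+B reproduces V0=0.5576.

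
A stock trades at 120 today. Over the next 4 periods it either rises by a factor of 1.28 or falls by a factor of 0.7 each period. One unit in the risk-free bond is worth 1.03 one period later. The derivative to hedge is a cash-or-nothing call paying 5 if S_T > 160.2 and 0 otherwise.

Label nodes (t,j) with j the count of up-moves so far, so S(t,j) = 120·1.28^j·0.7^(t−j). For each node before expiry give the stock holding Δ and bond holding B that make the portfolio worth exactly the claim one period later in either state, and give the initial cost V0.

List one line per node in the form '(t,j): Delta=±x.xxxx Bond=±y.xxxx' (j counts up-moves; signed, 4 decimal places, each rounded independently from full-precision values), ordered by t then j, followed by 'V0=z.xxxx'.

Risk-neutral probability p* = (R−d)/(u−d) = (1.03−0.7)/(1.28−0.7) = 0.5690.
Payoff layer (t=4): V(4,0)=0.0000, V(4,1)=0.0000, V(4,2)=0.0000, V(4,3)=5.0000, V(4,4)=5.0000
  t=3,j=0: stock 41.1600 → up 52.6848 (V=0.0000), down 28.8120 (V=0.0000). Price 0.0000; hedge Δ=0.0000, bond B=0.0000.
  t=3,j=1: stock 75.2640 → up 96.3379 (V=0.0000), down 52.6848 (V=0.0000). Price 0.0000; hedge Δ=0.0000, bond B=0.0000.
  t=3,j=2: stock 137.6256 → up 176.1608 (V=5.0000), down 96.3379 (V=0.0000). Price 2.7620; hedge Δ=0.0626, bond B=-5.8587.
  t=3,j=3: stock 251.6582 → up 322.1225 (V=5.0000), down 176.1608 (V=5.0000). Price 4.8544; hedge Δ=0.0000, bond B=4.8544.
  t=2,j=0: stock 58.8000 → up 75.2640 (V=0.0000), down 41.1600 (V=0.0000). Price 0.0000; hedge Δ=0.0000, bond B=0.0000.
  t=2,j=1: stock 107.5200 → up 137.6256 (V=2.7620), down 75.2640 (V=0.0000). Price 1.5257; hedge Δ=0.0443, bond B=-3.2363.
  t=2,j=2: stock 196.6080 → up 251.6582 (V=4.8544), down 137.6256 (V=2.7620). Price 3.8374; hedge Δ=0.0183, bond B=0.2298.
  t=1,j=0: stock 84.0000 → up 107.5200 (V=1.5257), down 58.8000 (V=0.0000). Price 0.8428; hedge Δ=0.0313, bond B=-1.7877.
  t=1,j=1: stock 153.6000 → up 196.6080 (V=3.8374), down 107.5200 (V=1.5257). Price 2.7582; hedge Δ=0.0259, bond B=-1.2274.
  t=0,j=0: stock 120.0000 → up 153.6000 (V=2.7582), down 84.0000 (V=0.8428). Price 1.8763; hedge Δ=0.0275, bond B=-1.4261.
Check: Δ(0,0)·S0 + B(0,0) = 1.8763 = V0.

(0,0): Delta=0.0275 Bond=-1.4261
(1,0): Delta=0.0313 Bond=-1.7877
(1,1): Delta=0.0259 Bond=-1.2274
(2,0): Delta=0.0000 Bond=0.0000
(2,1): Delta=0.0443 Bond=-3.2363
(2,2): Delta=0.0183 Bond=0.2298
(3,0): Delta=0.0000 Bond=0.0000
(3,1): Delta=0.0000 Bond=0.0000
(3,2): Delta=0.0626 Bond=-5.8587
(3,3): Delta=0.0000 Bond=4.8544
V0=1.8763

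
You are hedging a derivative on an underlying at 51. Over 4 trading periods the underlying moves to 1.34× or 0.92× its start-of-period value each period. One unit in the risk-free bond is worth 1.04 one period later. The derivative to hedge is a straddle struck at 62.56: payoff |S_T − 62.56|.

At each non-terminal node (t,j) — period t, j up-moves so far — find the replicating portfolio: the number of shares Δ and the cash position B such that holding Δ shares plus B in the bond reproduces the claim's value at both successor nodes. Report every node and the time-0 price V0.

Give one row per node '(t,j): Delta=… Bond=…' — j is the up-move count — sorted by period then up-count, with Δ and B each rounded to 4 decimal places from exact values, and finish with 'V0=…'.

(0,0): Delta=0.1562 Bond=7.7902
(1,0): Delta=-0.1564 Bond=22.7708
(1,1): Delta=0.6929 Bond=-28.5708
(2,0): Delta=-0.5469 Bond=40.5396
(2,1): Delta=0.5139 Bond=-18.4630
(2,2): Delta=1.0000 Bond=-57.8402
(3,0): Delta=-1.0000 Bond=60.1538
(3,1): Delta=0.2307 Bond=-2.8206
(3,2): Delta=1.0000 Bond=-60.1538
(3,3): Delta=1.0000 Bond=-60.1538
V0=15.7584

Risk-neutral probability p* = (R−d)/(u−d) = (1.04−0.92)/(1.34−0.92) = 0.2857.
Terminal payoffs: V(4,0)=26.0240, V(4,1)=9.3445, V(4,2)=14.9496, V(4,3)=50.3344, V(4,4)=101.8731
(3,0): S=39.7131. Δ = (V_up−V_dn)/(S_up−S_dn) = (9.3445−26.0240)/(53.2155−36.5360) = -1.0000. V = [p*·9.3445 + (1−p*)·26.0240]/1.04 = 20.4408. B = V − Δ·S = 60.1538.
(3,1): S=57.8430. Δ = (V_up−V_dn)/(S_up−S_dn) = (14.9496−9.3445)/(77.5096−53.2155) = 0.2307. V = [p*·14.9496 + (1−p*)·9.3445]/1.04 = 10.5249. B = V − Δ·S = -2.8206.
(3,2): S=84.2496. Δ = (V_up−V_dn)/(S_up−S_dn) = (50.3344−14.9496)/(112.8944−77.5096) = 1.0000. V = [p*·50.3344 + (1−p*)·14.9496]/1.04 = 24.0957. B = V − Δ·S = -60.1538.
(3,3): S=122.7113. Δ = (V_up−V_dn)/(S_up−S_dn) = (101.8731−50.3344)/(164.4331−112.8944) = 1.0000. V = [p*·101.8731 + (1−p*)·50.3344]/1.04 = 62.5575. B = V − Δ·S = -60.1538.
(2,0): S=43.1664. Δ = (V_up−V_dn)/(S_up−S_dn) = (10.5249−20.4408)/(57.8430−39.7131) = -0.5469. V = [p*·10.5249 + (1−p*)·20.4408]/1.04 = 16.9304. B = V − Δ·S = 40.5396.
(2,1): S=62.8728. Δ = (V_up−V_dn)/(S_up−S_dn) = (24.0957−10.5249)/(84.2496−57.8430) = 0.5139. V = [p*·24.0957 + (1−p*)·10.5249]/1.04 = 13.8484. B = V − Δ·S = -18.4630.
(2,2): S=91.5756. Δ = (V_up−V_dn)/(S_up−S_dn) = (62.5575−24.0957)/(122.7113−84.2496) = 1.0000. V = [p*·62.5575 + (1−p*)·24.0957]/1.04 = 33.7354. B = V − Δ·S = -57.8402.
(1,0): S=46.9200. Δ = (V_up−V_dn)/(S_up−S_dn) = (13.8484−16.9304)/(62.8728−43.1664) = -0.1564. V = [p*·13.8484 + (1−p*)·16.9304]/1.04 = 15.4325. B = V − Δ·S = 22.7708.
(1,1): S=68.3400. Δ = (V_up−V_dn)/(S_up−S_dn) = (33.7354−13.8484)/(91.5756−62.8728) = 0.6929. V = [p*·33.7354 + (1−p*)·13.8484]/1.04 = 18.7792. B = V − Δ·S = -28.5708.
(0,0): S=51.0000. Δ = (V_up−V_dn)/(S_up−S_dn) = (18.7792−15.4325)/(68.3400−46.9200) = 0.1562. V = [p*·18.7792 + (1−p*)·15.4325]/1.04 = 15.7584. B = V − Δ·S = 7.7902.
Each (Δ,B) replicates both successor values, so the strategy is self-financing and V0 is arbitrage-free.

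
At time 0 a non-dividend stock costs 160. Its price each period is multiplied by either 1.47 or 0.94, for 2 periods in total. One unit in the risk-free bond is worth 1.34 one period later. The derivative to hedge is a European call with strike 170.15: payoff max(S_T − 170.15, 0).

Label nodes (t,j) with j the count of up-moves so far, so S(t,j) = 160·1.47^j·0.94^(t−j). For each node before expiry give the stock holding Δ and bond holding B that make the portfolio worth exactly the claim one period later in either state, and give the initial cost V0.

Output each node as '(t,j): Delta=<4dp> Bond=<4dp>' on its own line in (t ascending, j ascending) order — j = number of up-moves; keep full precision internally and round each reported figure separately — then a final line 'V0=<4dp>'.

(0,0): Delta=0.9379 Bond=-83.8576
(1,0): Delta=0.6390 Bond=-67.4201
(1,1): Delta=1.0000 Bond=-126.9776
V0=66.2047

No-arbitrage ⇒ martingale measure with p* = (R−d)/(u−d) = 0.7547.
Terminal values V(2,·): V(2,0)=0.0000, V(2,1)=50.9380, V(2,2)=175.5940
Node (1,0) S=150.4000: V=(p*·50.9380+(1−p*)·0.0000)/1.34=28.6894; Δ=(50.9380−0.0000)/(221.0880−141.3760)=0.6390; B=V−Δ·S=-67.4201
Node (1,1) S=235.2000: V=(p*·175.5940+(1−p*)·50.9380)/1.34=108.2224; Δ=(175.5940−50.9380)/(345.7440−221.0880)=1.0000; B=V−Δ·S=-126.9776
Node (0,0) S=160.0000: V=(p*·108.2224+(1−p*)·28.6894)/1.34=66.2047; Δ=(108.2224−28.6894)/(235.2000−150.4000)=0.9379; B=V−Δ·S=-83.8576
Self-financing check: at every node Δ·S+B equals the discounted successor values.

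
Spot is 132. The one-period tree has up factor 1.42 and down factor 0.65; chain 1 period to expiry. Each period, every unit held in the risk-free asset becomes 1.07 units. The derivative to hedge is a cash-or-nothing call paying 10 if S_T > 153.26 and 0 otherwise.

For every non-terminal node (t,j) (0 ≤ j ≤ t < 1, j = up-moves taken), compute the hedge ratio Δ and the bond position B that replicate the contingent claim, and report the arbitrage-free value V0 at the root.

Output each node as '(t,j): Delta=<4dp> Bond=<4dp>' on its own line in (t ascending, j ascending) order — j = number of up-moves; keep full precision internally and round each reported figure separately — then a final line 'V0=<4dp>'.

Under the risk-neutral measure, an up-move has probability p* = (R−d)/(u−d) = 0.5455 and values discount at R = 1.07.
Payoff layer (t=1): V(1,0)=0.0000, V(1,1)=10.0000
  t=0,j=0: stock 132.0000 → up 187.4400 (V=10.0000), down 85.8000 (V=0.0000). Price 5.0977; hedge Δ=0.0984, bond B=-7.8893.
The time-0 hedge costs 5.0977, which is the no-arbitrage price.

(0,0): Delta=0.0984 Bond=-7.8893
V0=5.0977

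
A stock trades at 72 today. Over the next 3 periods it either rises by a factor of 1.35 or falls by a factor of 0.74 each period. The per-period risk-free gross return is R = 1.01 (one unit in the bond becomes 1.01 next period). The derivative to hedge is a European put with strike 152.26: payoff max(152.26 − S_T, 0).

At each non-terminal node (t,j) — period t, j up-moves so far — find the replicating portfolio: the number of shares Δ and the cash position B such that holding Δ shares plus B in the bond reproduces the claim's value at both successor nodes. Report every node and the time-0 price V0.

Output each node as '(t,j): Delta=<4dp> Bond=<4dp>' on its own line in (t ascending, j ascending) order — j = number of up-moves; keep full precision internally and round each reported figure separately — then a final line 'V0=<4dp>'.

(0,0): Delta=-0.8912 Bond=142.0412
(1,0): Delta=-1.0000 Bond=149.2599
(1,1): Delta=-0.8161 Bond=136.1600
(2,0): Delta=-1.0000 Bond=150.7525
(2,1): Delta=-1.0000 Bond=150.7525
(2,2): Delta=-0.6891 Bond=120.8606
V0=77.8767

Since d<R<u, set p* = (R−d)/(u−d) = 0.4426; price each node as the discounted p*-expectation of its children.
Terminal payoffs: V(3,0)=123.0839, V(3,1)=99.0333, V(3,2)=55.1572, V(3,3)=0.0000
  t=2,j=0: stock 39.4272 → up 53.2267 (V=99.0333), down 29.1761 (V=123.0839). Price 111.3253; hedge Δ=-1.0000, bond B=150.7525.
  t=2,j=1: stock 71.9280 → up 97.1028 (V=55.1572), down 53.2267 (V=99.0333). Price 78.8245; hedge Δ=-1.0000, bond B=150.7525.
  t=2,j=2: stock 131.2200 → up 177.1470 (V=0.0000), down 97.1028 (V=55.1572). Price 30.4390; hedge Δ=-0.6891, bond B=120.8606.
  t=1,j=0: stock 53.2800 → up 71.9280 (V=78.8245), down 39.4272 (V=111.3253). Price 95.9799; hedge Δ=-1.0000, bond B=149.2599.
  t=1,j=1: stock 97.2000 → up 131.2200 (V=30.4390), down 71.9280 (V=78.8245). Price 56.8395; hedge Δ=-0.8161, bond B=136.1600.
  t=0,j=0: stock 72.0000 → up 97.2000 (V=56.8395), down 53.2800 (V=95.9799). Price 77.8767; hedge Δ=-0.8912, bond B=142.0412.
Self-financing check: at every node Δ·S+B equals the discounted successor values.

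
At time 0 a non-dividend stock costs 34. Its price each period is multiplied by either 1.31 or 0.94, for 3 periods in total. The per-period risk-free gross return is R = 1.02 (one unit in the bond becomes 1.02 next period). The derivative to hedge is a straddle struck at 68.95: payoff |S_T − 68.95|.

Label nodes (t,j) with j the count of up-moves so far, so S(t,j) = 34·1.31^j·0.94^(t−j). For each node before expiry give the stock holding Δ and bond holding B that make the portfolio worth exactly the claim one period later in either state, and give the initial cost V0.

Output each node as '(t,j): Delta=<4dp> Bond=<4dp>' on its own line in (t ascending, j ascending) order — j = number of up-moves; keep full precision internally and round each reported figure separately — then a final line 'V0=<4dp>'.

(0,0): Delta=-0.9465 Bond=63.2977
(1,0): Delta=-1.0000 Bond=66.2726
(1,1): Delta=-0.8074 Bond=58.3687
(2,0): Delta=-1.0000 Bond=67.5980
(2,1): Delta=-1.0000 Bond=67.5980
(2,2): Delta=-0.3066 Bond=30.3114
V0=31.1157

Under the risk-neutral measure, an up-move has probability p* = (R−d)/(u−d) = 0.2162 and values discount at R = 1.02.
Terminal values V(3,·): V(3,0)=40.7101, V(3,1)=29.5945, V(3,2)=14.1034, V(3,3)=7.4851
(2,0): S=30.0424. Δ = (V_up−V_dn)/(S_up−S_dn) = (29.5945−40.7101)/(39.3555−28.2399) = -1.0000. V = [p*·29.5945 + (1−p*)·40.7101]/1.02 = 37.5556. B = V − Δ·S = 67.5980.
(2,1): S=41.8676. Δ = (V_up−V_dn)/(S_up−S_dn) = (14.1034−29.5945)/(54.8466−39.3555) = -1.0000. V = [p*·14.1034 + (1−p*)·29.5945]/1.02 = 25.7304. B = V − Δ·S = 67.5980.
(2,2): S=58.3474. Δ = (V_up−V_dn)/(S_up−S_dn) = (7.4851−14.1034)/(76.4351−54.8466) = -0.3066. V = [p*·7.4851 + (1−p*)·14.1034]/1.02 = 12.4240. B = V − Δ·S = 30.3114.
(1,0): S=31.9600. Δ = (V_up−V_dn)/(S_up−S_dn) = (25.7304−37.5556)/(41.8676−30.0424) = -1.0000. V = [p*·25.7304 + (1−p*)·37.5556]/1.02 = 34.3126. B = V − Δ·S = 66.2726.
(1,1): S=44.5400. Δ = (V_up−V_dn)/(S_up−S_dn) = (12.4240−25.7304)/(58.3474−41.8676) = -0.8074. V = [p*·12.4240 + (1−p*)·25.7304]/1.02 = 22.4053. B = V − Δ·S = 58.3687.
(0,0): S=34.0000. Δ = (V_up−V_dn)/(S_up−S_dn) = (22.4053−34.3126)/(44.5400−31.9600) = -0.9465. V = [p*·22.4053 + (1−p*)·34.3126]/1.02 = 31.1157. B = V − Δ·S = 63.2977.
Root portfolio cost Δ·34+B reproduces V0=31.1157.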